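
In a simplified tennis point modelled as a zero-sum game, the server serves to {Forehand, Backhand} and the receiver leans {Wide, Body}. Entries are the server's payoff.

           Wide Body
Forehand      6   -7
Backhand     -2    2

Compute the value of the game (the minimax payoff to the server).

-2/17

Row minima: Forehand → -7, Backhand → -2; maximin = -2.
Column maxima: Wide → 6, Body → 2; minimax = 2.
-2 ≠ 2, so there is no saddle point; optimal play is mixed.
Let the server play Forehand with probability p. Expected payoff against Wide: 6p + (-2)(1−p) = 8p − 2; against Body: (-7)p + 2(1−p) = −9p + 2.
Setting these equal: 8p − 2 = −9p + 2 ⇒ 17p = 4 ⇒ p = 4/17, and the value is (8)·(4/17) − 2 = -2/17.
For the receiver: with q = P(Wide), equating Forehand's and Backhand's payoffs gives 13q − 7 = −4q + 2 ⇒ q = 9/17.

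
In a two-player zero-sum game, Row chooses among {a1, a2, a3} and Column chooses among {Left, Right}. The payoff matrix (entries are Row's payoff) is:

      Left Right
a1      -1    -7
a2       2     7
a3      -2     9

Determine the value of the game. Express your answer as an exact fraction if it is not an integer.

2

Row minima: a1 → -7, a2 → 2, a3 → -2; maximin = 2.
Column maxima: Left → 2, Right → 9; minimax = 2.
Since maximin = minimax = 2, there is a saddle point and the value is 2.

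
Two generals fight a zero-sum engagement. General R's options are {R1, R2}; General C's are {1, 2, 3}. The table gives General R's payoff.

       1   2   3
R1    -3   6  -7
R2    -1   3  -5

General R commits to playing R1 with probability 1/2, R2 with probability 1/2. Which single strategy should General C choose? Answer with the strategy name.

3

If General C plays 1, General R's expected payoff is (1/2)·(-3) + (1/2)·(-1) = -2.
If General C plays 2, General R's expected payoff is (1/2)·6 + (1/2)·3 = 9/2.
If General C plays 3, General R's expected payoff is (1/2)·(-7) + (1/2)·(-5) = -6.
General C minimizes General R's payoff; the smallest is -6, so the best response is 3.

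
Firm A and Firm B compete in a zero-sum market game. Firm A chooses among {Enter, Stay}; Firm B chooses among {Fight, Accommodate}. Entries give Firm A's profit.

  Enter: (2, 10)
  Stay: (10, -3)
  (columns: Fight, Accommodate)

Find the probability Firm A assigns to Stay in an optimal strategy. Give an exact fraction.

8/21

Row minima: Enter → 2, Stay → -3; maximin = 2.
Column maxima: Fight → 10, Accommodate → 10; minimax = 10.
2 ≠ 10, so there is no saddle point; optimal play is mixed.
Let Firm A play Enter with probability p. Expected payoff against Fight: 2p + 10(1−p) = −8p + 10; against Accommodate: 10p + (-3)(1−p) = 13p − 3.
Setting these equal: −8p + 10 = 13p − 3 ⇒ −21p = -13 ⇒ p = 13/21, and the value is (-8)·(13/21) + 10 = 106/21.
For Firm B: with q = P(Fight), equating Enter's and Stay's payoffs gives −8q + 10 = 13q − 3 ⇒ q = 13/21.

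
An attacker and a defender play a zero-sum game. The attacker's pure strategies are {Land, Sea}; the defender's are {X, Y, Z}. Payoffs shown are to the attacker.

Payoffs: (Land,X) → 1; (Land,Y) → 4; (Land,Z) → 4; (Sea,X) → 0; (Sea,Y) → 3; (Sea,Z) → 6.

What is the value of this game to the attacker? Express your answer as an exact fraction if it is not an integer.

1

Row minima: Land → 1, Sea → 0; maximin = 1.
Column maxima: X → 1, Y → 4, Z → 6; minimax = 1.
Since maximin = minimax = 1, there is a saddle point and the value is 1.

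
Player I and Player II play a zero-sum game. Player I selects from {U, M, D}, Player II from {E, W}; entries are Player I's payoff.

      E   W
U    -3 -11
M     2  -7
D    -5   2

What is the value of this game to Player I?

-31/16

Row minima: U → -11, M → -7, D → -5; maximin = -5.
Column maxima: E → 2, W → 2; minimax = 2.
-5 ≠ 2, so there is no saddle point; optimal play is mixed.
U is strictly dominated by M, so Player I never plays it.
On the remaining 2×2 (M, D vs E, W):
Let Player I play M with probability p. Expected payoff against E: 2p + (-5)(1−p) = 7p − 5; against W: (-7)p + 2(1−p) = −9p + 2.
Setting these equal: 7p − 5 = −9p + 2 ⇒ 16p = 7 ⇒ p = 7/16, and the value is (7)·(7/16) − 5 = -31/16.
For Player II: with q = P(E), equating M's and D's payoffs gives 9q − 7 = −7q + 2 ⇒ q = 9/16.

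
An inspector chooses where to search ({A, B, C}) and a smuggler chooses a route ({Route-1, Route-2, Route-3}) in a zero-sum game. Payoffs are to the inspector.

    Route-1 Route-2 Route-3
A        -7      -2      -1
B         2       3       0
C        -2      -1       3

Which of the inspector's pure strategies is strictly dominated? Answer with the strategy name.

A

B gives a strictly higher payoff than A against every column: 2 > -7, 3 > -2, 0 > -1.
So A is strictly dominated and the inspector never plays it.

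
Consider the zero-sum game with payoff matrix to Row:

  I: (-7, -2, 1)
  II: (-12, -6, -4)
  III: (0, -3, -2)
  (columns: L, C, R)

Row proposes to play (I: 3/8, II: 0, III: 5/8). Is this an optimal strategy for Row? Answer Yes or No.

Yes

Against L this mix gives (3/8)·(-7) + (5/8)·0 = -21/8.
Against C this mix gives (3/8)·(-2) + (5/8)·(-3) = -21/8.
Against R this mix gives (3/8)·1 + (5/8)·(-2) = -7/8.
All of Column's active replies (L, C) yield -21/8, and no column does worse for Row. The mix makes Column indifferent and guarantees -21/8, so it is optimal.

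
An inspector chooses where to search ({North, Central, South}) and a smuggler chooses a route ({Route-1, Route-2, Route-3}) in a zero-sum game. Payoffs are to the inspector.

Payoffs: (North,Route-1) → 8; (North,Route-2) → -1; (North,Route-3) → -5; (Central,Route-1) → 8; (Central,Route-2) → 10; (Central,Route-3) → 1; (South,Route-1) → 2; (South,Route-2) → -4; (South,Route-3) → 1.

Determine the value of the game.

Row minima: North → -5, Central → 1, South → -4; maximin = 1.
Column maxima: Route-1 → 8, Route-2 → 10, Route-3 → 1; minimax = 1.
Since maximin = minimax = 1, there is a saddle point and the value is 1.

1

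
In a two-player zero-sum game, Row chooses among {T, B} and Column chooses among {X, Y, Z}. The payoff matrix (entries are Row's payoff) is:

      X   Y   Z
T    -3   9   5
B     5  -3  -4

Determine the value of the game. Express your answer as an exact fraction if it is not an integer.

Row minima: T → -3, B → -4; maximin = -3.
Column maxima: X → 5, Y → 9, Z → 5; minimax = 5.
-3 ≠ 5, so there is no saddle point; optimal play is mixed.
Y is strictly dominated by Z (it gives Row strictly more in every row), so Column never plays it.
On the remaining 2×2 (T, B vs X, Z):
Let Row play T with probability p. Expected payoff against X: (-3)p + 5(1−p) = −8p + 5; against Z: 5p + (-4)(1−p) = 9p − 4.
Setting these equal: −8p + 5 = 9p − 4 ⇒ −17p = -9 ⇒ p = 9/17, and the value is (-8)·(9/17) + 5 = 13/17.
For Column: with q = P(X), equating T's and B's payoffs gives −8q + 5 = 9q − 4 ⇒ q = 9/17.

13/17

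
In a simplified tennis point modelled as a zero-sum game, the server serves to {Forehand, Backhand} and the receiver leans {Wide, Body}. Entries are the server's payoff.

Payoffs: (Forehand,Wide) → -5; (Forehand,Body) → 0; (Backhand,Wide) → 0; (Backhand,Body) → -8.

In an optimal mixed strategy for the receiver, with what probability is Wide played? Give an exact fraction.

8/13

Row minima: Forehand → -5, Backhand → -8; maximin = -5.
Column maxima: Wide → 0, Body → 0; minimax = 0.
-5 ≠ 0, so there is no saddle point; optimal play is mixed.
Let the server play Forehand with probability p. Expected payoff against Wide: (-5)p + 0(1−p) = −5p; against Body: 0p + (-8)(1−p) = 8p − 8.
Setting these equal: −5p = 8p − 8 ⇒ −13p = -8 ⇒ p = 8/13, and the value is (-5)·(8/13) = -40/13.
For the receiver: with q = P(Wide), equating Forehand's and Backhand's payoffs gives −5q = 8q − 8 ⇒ q = 8/13.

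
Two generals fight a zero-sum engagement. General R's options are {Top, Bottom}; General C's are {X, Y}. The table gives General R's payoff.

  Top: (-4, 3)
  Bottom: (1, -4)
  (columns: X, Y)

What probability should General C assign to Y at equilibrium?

Row minima: Top → -4, Bottom → -4; maximin = -4.
Column maxima: X → 1, Y → 3; minimax = 1.
-4 ≠ 1, so there is no saddle point; optimal play is mixed.
Let General R play Top with probability p. Expected payoff against X: (-4)p + 1(1−p) = −5p + 1; against Y: 3p + (-4)(1−p) = 7p − 4.
Setting these equal: −5p + 1 = 7p − 4 ⇒ −12p = -5 ⇒ p = 5/12, and the value is (-5)·(5/12) + 1 = -13/12.
For General C: with q = P(X), equating Top's and Bottom's payoffs gives −7q + 3 = 5q − 4 ⇒ q = 7/12.

5/12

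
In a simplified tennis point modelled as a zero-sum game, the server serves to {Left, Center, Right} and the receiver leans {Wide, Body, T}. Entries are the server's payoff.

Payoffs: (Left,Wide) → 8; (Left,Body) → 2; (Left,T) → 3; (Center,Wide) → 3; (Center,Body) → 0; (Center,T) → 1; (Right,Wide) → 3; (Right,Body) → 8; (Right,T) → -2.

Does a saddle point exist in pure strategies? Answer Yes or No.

No

Row minima: Left → 2, Center → 0, Right → -2; maximin = 2.
Column maxima: Wide → 8, Body → 8, T → 3; minimax = 3.
2 ≠ 3, so no pure-strategy equilibrium exists.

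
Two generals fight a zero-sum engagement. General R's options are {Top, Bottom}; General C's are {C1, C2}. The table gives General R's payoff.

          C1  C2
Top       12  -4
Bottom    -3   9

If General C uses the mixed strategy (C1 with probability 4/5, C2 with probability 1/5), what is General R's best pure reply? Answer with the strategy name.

Top

Expected payoff of Top: (4/5)·12 + (1/5)·(-4) = 44/5.
Expected payoff of Bottom: (4/5)·(-3) + (1/5)·9 = -3/5.
The largest is 44/5, so General R's best response is Top.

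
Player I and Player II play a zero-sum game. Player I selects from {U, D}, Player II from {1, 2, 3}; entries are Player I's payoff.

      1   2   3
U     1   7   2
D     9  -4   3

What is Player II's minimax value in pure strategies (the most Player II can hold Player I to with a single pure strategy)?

3

Column maxima: 1 → 9, 2 → 7, 3 → 3.
The smallest of these is 3.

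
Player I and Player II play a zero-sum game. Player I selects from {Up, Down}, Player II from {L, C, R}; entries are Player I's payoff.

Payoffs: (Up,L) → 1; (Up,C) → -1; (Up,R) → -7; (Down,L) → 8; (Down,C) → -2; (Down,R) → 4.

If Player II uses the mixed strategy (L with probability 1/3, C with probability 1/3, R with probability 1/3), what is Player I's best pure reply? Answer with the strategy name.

Expected payoff of Up: (1/3)·1 + (1/3)·(-1) + (1/3)·(-7) = -7/3.
Expected payoff of Down: (1/3)·8 + (1/3)·(-2) + (1/3)·4 = 10/3.
The largest is 10/3, so Player I's best response is Down.

Down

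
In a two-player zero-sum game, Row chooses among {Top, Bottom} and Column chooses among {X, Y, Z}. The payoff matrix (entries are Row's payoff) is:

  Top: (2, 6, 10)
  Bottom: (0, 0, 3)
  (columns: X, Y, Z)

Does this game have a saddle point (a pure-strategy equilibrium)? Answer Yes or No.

Row minima: Top → 2, Bottom → 0; maximin = 2.
Column maxima: X → 2, Y → 6, Z → 10; minimax = 2.
maximin = minimax = 2, so a saddle point exists.

Yes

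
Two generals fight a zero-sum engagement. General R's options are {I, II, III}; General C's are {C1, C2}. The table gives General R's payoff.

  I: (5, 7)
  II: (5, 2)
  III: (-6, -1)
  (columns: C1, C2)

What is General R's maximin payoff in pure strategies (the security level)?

5

Row minima: I → 5, II → 2, III → -6.
The best of these is 5.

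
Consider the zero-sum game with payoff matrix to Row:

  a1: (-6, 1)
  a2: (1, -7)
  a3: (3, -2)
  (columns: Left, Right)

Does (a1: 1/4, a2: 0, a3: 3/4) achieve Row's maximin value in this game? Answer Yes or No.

Against Left this mix gives (1/4)·(-6) + (3/4)·3 = 3/4.
Against Right this mix gives (1/4)·1 + (3/4)·(-2) = -5/4.
Column will play Right, holding Row to -5/4. Shifting weight toward the row that does better against Right would raise this floor (the equalizing mix achieves -3/4 against both Right and Left), so the proposed strategy is not optimal.

No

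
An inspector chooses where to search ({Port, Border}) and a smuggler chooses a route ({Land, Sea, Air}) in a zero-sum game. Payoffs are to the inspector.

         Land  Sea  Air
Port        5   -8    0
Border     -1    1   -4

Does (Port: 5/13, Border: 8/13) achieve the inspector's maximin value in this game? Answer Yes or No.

Against Land this mix gives (5/13)·5 + (8/13)·(-1) = 17/13.
Against Sea this mix gives (5/13)·(-8) + (8/13)·1 = -32/13.
Against Air this mix gives (5/13)·0 + (8/13)·(-4) = -32/13.
All of the smuggler's active replies (Sea, Air) yield -32/13, and no column does worse for the inspector. The mix makes the smuggler indifferent and guarantees -32/13, so it is optimal.

Yes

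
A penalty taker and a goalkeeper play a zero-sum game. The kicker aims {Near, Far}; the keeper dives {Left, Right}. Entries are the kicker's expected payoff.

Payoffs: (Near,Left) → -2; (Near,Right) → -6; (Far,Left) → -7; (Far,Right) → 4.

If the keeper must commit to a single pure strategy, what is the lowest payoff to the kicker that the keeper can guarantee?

Column maxima: Left → -2, Right → 4.
The smallest of these is -2.

-2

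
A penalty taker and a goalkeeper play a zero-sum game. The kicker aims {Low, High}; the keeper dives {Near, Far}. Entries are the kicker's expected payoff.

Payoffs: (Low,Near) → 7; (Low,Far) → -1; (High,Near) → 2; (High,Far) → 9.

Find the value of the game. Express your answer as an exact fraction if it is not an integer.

Row minima: Low → -1, High → 2; maximin = 2.
Column maxima: Near → 7, Far → 9; minimax = 7.
2 ≠ 7, so there is no saddle point; optimal play is mixed.
Let the kicker play Low with probability p. Expected payoff against Near: 7p + 2(1−p) = 5p + 2; against Far: (-1)p + 9(1−p) = −10p + 9.
Setting these equal: 5p + 2 = −10p + 9 ⇒ 15p = 7 ⇒ p = 7/15, and the value is (5)·(7/15) + 2 = 13/3.
For the keeper: with q = P(Near), equating Low's and High's payoffs gives 8q − 1 = −7q + 9 ⇒ q = 2/3.

13/3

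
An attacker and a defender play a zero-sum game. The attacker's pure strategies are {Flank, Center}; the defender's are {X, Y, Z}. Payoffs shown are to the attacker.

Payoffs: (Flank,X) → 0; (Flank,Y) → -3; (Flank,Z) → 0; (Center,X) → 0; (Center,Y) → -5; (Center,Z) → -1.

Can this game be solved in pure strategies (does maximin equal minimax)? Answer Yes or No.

Row minima: Flank → -3, Center → -5; maximin = -3.
Column maxima: X → 0, Y → -3, Z → 0; minimax = -3.
maximin = minimax = -3, so a saddle point exists.

Yes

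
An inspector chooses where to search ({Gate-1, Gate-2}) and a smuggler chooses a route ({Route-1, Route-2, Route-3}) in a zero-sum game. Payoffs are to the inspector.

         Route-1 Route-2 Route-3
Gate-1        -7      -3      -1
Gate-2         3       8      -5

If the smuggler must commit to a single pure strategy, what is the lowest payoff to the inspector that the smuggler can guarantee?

-1

Column maxima: Route-1 → 3, Route-2 → 8, Route-3 → -1.
The smallest of these is -1.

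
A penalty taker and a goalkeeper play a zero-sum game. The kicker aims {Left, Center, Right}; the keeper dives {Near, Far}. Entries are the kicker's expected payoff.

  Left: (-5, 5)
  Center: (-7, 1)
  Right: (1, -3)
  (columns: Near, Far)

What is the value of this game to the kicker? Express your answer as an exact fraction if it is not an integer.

Row minima: Left → -5, Center → -7, Right → -3; maximin = -3.
Column maxima: Near → 1, Far → 5; minimax = 1.
-3 ≠ 1, so there is no saddle point; optimal play is mixed.
Center is strictly dominated by Left, so the kicker never plays it.
On the remaining 2×2 (Left, Right vs Near, Far):
Let the kicker play Left with probability p. Expected payoff against Near: (-5)p + 1(1−p) = −6p + 1; against Far: 5p + (-3)(1−p) = 8p − 3.
Setting these equal: −6p + 1 = 8p − 3 ⇒ −14p = -4 ⇒ p = 2/7, and the value is (-6)·(2/7) + 1 = -5/7.
For the keeper: with q = P(Near), equating Left's and Right's payoffs gives −10q + 5 = 4q − 3 ⇒ q = 4/7.

-5/7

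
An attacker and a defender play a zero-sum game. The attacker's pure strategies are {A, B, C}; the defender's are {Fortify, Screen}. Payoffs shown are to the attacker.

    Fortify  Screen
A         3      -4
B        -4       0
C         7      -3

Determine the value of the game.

Row minima: A → -4, B → -4, C → -3; maximin = -3.
Column maxima: Fortify → 7, Screen → 0; minimax = 0.
-3 ≠ 0, so there is no saddle point; optimal play is mixed.
A is strictly dominated by C, so the attacker never plays it.
On the remaining 2×2 (B, C vs Fortify, Screen):
Let the attacker play B with probability p. Expected payoff against Fortify: (-4)p + 7(1−p) = −11p + 7; against Screen: 0p + (-3)(1−p) = 3p − 3.
Setting these equal: −11p + 7 = 3p − 3 ⇒ −14p = -10 ⇒ p = 5/7, and the value is (-11)·(5/7) + 7 = -6/7.
For the defender: with q = P(Fortify), equating B's and C's payoffs gives −4q = 10q − 3 ⇒ q = 3/14.

-6/7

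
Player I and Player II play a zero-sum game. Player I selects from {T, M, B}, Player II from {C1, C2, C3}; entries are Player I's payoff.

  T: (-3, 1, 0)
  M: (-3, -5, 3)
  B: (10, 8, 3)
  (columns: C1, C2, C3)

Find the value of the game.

3

Row minima: T → -3, M → -5, B → 3; maximin = 3.
Column maxima: C1 → 10, C2 → 8, C3 → 3; minimax = 3.
Since maximin = minimax = 3, there is a saddle point and the value is 3.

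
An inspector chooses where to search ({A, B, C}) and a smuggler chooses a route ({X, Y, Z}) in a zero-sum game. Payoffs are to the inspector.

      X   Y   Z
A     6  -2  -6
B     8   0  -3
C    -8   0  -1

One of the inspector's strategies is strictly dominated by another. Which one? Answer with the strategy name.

B gives a strictly higher payoff than A against every column: 8 > 6, 0 > -2, -3 > -6.
So A is strictly dominated and the inspector never plays it.

A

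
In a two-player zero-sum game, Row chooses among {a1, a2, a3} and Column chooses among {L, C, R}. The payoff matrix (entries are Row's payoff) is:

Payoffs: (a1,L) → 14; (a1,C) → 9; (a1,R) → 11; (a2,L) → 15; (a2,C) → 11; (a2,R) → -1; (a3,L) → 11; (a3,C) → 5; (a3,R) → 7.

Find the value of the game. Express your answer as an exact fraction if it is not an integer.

Row minima: a1 → 9, a2 → -1, a3 → 5; maximin = 9.
Column maxima: L → 15, C → 11, R → 11; minimax = 11.
9 ≠ 11, so there is no saddle point; optimal play is mixed.
a3 is strictly dominated by a1, so Row never plays it.
L is strictly dominated by C (it gives Row strictly more in every row), so Column never plays it.
On the remaining 2×2 (a1, a2 vs C, R):
Let Row play a1 with probability p. Expected payoff against C: 9p + 11(1−p) = −2p + 11; against R: 11p + (-1)(1−p) = 12p − 1.
Setting these equal: −2p + 11 = 12p − 1 ⇒ −14p = -12 ⇒ p = 6/7, and the value is (-2)·(6/7) + 11 = 65/7.
For Column: with q = P(C), equating a1's and a2's payoffs gives −2q + 11 = 12q − 1 ⇒ q = 6/7.

65/7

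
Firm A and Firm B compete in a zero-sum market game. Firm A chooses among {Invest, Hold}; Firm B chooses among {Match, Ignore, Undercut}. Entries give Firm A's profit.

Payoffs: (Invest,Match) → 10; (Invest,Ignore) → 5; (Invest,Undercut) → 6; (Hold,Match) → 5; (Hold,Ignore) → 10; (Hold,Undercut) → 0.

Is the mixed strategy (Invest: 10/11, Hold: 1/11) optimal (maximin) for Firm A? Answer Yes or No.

Yes

Against Match this mix gives (10/11)·10 + (1/11)·5 = 105/11.
Against Ignore this mix gives (10/11)·5 + (1/11)·10 = 60/11.
Against Undercut this mix gives (10/11)·6 + (1/11)·0 = 60/11.
All of Firm B's active replies (Ignore, Undercut) yield 60/11, and no column does worse for Firm A. The mix makes Firm B indifferent and guarantees 60/11, so it is optimal.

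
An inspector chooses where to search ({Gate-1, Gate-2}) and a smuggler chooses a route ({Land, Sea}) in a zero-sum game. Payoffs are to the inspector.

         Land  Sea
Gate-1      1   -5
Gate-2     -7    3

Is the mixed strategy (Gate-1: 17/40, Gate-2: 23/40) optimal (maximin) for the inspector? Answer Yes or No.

Against Land this mix gives (17/40)·1 + (23/40)·(-7) = -18/5.
Against Sea this mix gives (17/40)·(-5) + (23/40)·3 = -2/5.
The smuggler will play Land, holding the inspector to -18/5. Shifting weight toward the row that does better against Land would raise this floor (the equalizing mix achieves -2 against both Land and Sea), so the proposed strategy is not optimal.

No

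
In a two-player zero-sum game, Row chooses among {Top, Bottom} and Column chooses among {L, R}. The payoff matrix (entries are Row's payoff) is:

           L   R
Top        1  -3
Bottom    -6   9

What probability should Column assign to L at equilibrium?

12/19

Row minima: Top → -3, Bottom → -6; maximin = -3.
Column maxima: L → 1, R → 9; minimax = 1.
-3 ≠ 1, so there is no saddle point; optimal play is mixed.
Let Row play Top with probability p. Expected payoff against L: 1p + (-6)(1−p) = 7p − 6; against R: (-3)p + 9(1−p) = −12p + 9.
Setting these equal: 7p − 6 = −12p + 9 ⇒ 19p = 15 ⇒ p = 15/19, and the value is (7)·(15/19) − 6 = -9/19.
For Column: with q = P(L), equating Top's and Bottom's payoffs gives 4q − 3 = −15q + 9 ⇒ q = 12/19.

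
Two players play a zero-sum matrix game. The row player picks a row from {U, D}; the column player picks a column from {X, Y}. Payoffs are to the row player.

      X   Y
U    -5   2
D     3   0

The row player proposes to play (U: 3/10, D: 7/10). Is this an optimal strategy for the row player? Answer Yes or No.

Against X this mix gives (3/10)·(-5) + (7/10)·3 = 3/5.
Against Y this mix gives (3/10)·2 + (7/10)·0 = 3/5.
All of the column player's active replies (X, Y) yield 3/5, and no column does worse for the row player. The mix makes the column player indifferent and guarantees 3/5, so it is optimal.

Yes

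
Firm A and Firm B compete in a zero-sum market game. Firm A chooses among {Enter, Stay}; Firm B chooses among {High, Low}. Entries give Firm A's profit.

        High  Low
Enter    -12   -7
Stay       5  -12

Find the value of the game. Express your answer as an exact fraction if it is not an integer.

-179/22

Row minima: Enter → -12, Stay → -12; maximin = -12.
Column maxima: High → 5, Low → -7; minimax = -7.
-12 ≠ -7, so there is no saddle point; optimal play is mixed.
Let Firm A play Enter with probability p. Expected payoff against High: (-12)p + 5(1−p) = −17p + 5; against Low: (-7)p + (-12)(1−p) = 5p − 12.
Setting these equal: −17p + 5 = 5p − 12 ⇒ −22p = -17 ⇒ p = 17/22, and the value is (-17)·(17/22) + 5 = -179/22.
For Firm B: with q = P(High), equating Enter's and Stay's payoffs gives −5q − 7 = 17q − 12 ⇒ q = 5/22.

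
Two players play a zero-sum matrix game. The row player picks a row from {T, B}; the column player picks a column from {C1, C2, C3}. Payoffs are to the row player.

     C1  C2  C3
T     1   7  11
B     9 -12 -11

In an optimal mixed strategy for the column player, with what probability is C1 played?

19/27

Row minima: T → 1, B → -12; maximin = 1.
Column maxima: C1 → 9, C2 → 7, C3 → 11; minimax = 7.
1 ≠ 7, so there is no saddle point; optimal play is mixed.
C3 is strictly dominated by C2 (it gives the row player strictly more in every row), so the column player never plays it.
On the remaining 2×2 (T, B vs C1, C2):
Let the row player play T with probability p. Expected payoff against C1: 1p + 9(1−p) = −8p + 9; against C2: 7p + (-12)(1−p) = 19p − 12.
Setting these equal: −8p + 9 = 19p − 12 ⇒ −27p = -21 ⇒ p = 7/9, and the value is (-8)·(7/9) + 9 = 25/9.
For the column player: with q = P(C1), equating T's and B's payoffs gives −6q + 7 = 21q − 12 ⇒ q = 19/27.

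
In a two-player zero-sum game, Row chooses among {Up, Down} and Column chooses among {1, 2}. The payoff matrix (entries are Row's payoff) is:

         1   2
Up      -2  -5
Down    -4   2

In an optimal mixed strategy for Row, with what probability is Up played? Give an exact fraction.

2/3

Row minima: Up → -5, Down → -4; maximin = -4.
Column maxima: 1 → -2, 2 → 2; minimax = -2.
-4 ≠ -2, so there is no saddle point; optimal play is mixed.
Let Row play Up with probability p. Expected payoff against 1: (-2)p + (-4)(1−p) = 2p − 4; against 2: (-5)p + 2(1−p) = −7p + 2.
Setting these equal: 2p − 4 = −7p + 2 ⇒ 9p = 6 ⇒ p = 2/3, and the value is (2)·(2/3) − 4 = -8/3.
For Column: with q = P(1), equating Up's and Down's payoffs gives 3q − 5 = −6q + 2 ⇒ q = 7/9.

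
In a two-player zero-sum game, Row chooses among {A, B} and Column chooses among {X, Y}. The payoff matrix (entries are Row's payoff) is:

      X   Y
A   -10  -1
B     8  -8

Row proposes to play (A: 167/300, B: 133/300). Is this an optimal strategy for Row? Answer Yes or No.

No

Against X this mix gives (167/300)·(-10) + (133/300)·8 = -101/50.
Against Y this mix gives (167/300)·(-1) + (133/300)·(-8) = -1231/300.
Column will play Y, holding Row to -1231/300. Shifting weight toward the row that does better against Y would raise this floor (the equalizing mix achieves -88/25 against both Y and X), so the proposed strategy is not optimal.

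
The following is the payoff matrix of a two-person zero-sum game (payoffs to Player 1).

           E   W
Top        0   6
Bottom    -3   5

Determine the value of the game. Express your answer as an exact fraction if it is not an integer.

0

Row minima: Top → 0, Bottom → -3; maximin = 0.
Column maxima: E → 0, W → 6; minimax = 0.
Since maximin = minimax = 0, there is a saddle point and the value is 0.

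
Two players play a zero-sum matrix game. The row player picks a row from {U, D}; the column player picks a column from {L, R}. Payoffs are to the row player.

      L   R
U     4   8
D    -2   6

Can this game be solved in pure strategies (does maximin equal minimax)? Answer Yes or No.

Row minima: U → 4, D → -2; maximin = 4.
Column maxima: L → 4, R → 8; minimax = 4.
maximin = minimax = 4, so a saddle point exists.

Yes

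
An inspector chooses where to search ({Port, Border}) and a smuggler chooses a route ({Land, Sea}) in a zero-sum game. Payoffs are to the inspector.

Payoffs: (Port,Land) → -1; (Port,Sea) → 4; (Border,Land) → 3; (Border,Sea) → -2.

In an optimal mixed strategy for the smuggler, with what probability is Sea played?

Row minima: Port → -1, Border → -2; maximin = -1.
Column maxima: Land → 3, Sea → 4; minimax = 3.
-1 ≠ 3, so there is no saddle point; optimal play is mixed.
Let the inspector play Port with probability p. Expected payoff against Land: (-1)p + 3(1−p) = −4p + 3; against Sea: 4p + (-2)(1−p) = 6p − 2.
Setting these equal: −4p + 3 = 6p − 2 ⇒ −10p = -5 ⇒ p = 1/2, and the value is (-4)·(1/2) + 3 = 1.
For the smuggler: with q = P(Land), equating Port's and Border's payoffs gives −5q + 4 = 5q − 2 ⇒ q = 3/5.

2/5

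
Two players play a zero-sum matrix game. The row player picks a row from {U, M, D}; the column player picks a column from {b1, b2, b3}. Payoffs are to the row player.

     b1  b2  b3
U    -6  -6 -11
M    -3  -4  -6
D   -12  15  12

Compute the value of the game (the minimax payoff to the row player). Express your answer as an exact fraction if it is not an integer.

-4

Row minima: U → -11, M → -6, D → -12; maximin = -6.
Column maxima: b1 → -3, b2 → 15, b3 → 12; minimax = -3.
-6 ≠ -3, so there is no saddle point; optimal play is mixed.
U is strictly dominated by M, so the row player never plays it.
b2 is strictly dominated by b3 (it gives the row player strictly more in every row), so the column player never plays it.
On the remaining 2×2 (M, D vs b1, b3):
Let the row player play M with probability p. Expected payoff against b1: (-3)p + (-12)(1−p) = 9p − 12; against b3: (-6)p + 12(1−p) = −18p + 12.
Setting these equal: 9p − 12 = −18p + 12 ⇒ 27p = 24 ⇒ p = 8/9, and the value is (9)·(8/9) − 12 = -4.
For the column player: with q = P(b1), equating M's and D's payoffs gives 3q − 6 = −24q + 12 ⇒ q = 2/3.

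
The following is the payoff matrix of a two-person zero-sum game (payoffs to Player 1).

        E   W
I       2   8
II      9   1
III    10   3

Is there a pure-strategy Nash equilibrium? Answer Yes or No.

No

Row minima: I → 2, II → 1, III → 3; maximin = 3.
Column maxima: E → 10, W → 8; minimax = 8.
3 ≠ 8, so no pure-strategy equilibrium exists.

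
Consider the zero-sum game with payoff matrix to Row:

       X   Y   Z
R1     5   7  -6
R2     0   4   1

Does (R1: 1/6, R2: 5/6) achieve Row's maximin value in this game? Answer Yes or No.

Against X this mix gives (1/6)·5 + (5/6)·0 = 5/6.
Against Y this mix gives (1/6)·7 + (5/6)·4 = 9/2.
Against Z this mix gives (1/6)·(-6) + (5/6)·1 = -1/6.
Column will play Z, holding Row to -1/6. Shifting weight toward the row that does better against Z would raise this floor (the equalizing mix achieves 5/12 against both Z and X), so the proposed strategy is not optimal.

No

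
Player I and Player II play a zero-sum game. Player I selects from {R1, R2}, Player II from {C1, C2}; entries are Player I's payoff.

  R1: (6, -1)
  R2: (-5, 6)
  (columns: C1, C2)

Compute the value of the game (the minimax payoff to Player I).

Row minima: R1 → -1, R2 → -5; maximin = -1.
Column maxima: C1 → 6, C2 → 6; minimax = 6.
-1 ≠ 6, so there is no saddle point; optimal play is mixed.
Let Player I play R1 with probability p. Expected payoff against C1: 6p + (-5)(1−p) = 11p − 5; against C2: (-1)p + 6(1−p) = −7p + 6.
Setting these equal: 11p − 5 = −7p + 6 ⇒ 18p = 11 ⇒ p = 11/18, and the value is (11)·(11/18) − 5 = 31/18.
For Player II: with q = P(C1), equating R1's and R2's payoffs gives 7q − 1 = −11q + 6 ⇒ q = 7/18.

31/18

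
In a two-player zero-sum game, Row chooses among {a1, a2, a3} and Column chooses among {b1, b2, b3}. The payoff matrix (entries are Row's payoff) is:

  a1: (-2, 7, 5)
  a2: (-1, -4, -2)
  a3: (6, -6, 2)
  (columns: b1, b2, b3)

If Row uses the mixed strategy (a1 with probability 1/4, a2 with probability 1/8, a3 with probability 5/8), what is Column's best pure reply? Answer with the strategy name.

b2

If Column plays b1, Row's expected payoff is (1/4)·(-2) + (1/8)·(-1) + (5/8)·6 = 25/8.
If Column plays b2, Row's expected payoff is (1/4)·7 + (1/8)·(-4) + (5/8)·(-6) = -5/2.
If Column plays b3, Row's expected payoff is (1/4)·5 + (1/8)·(-2) + (5/8)·2 = 9/4.
Column minimizes Row's payoff; the smallest is -5/2, so the best response is b2.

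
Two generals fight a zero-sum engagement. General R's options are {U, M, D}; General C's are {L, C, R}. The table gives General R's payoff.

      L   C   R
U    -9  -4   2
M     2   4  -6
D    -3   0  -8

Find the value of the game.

-50/19

Row minima: U → -9, M → -6, D → -8; maximin = -6.
Column maxima: L → 2, C → 4, R → 2; minimax = 2.
-6 ≠ 2, so there is no saddle point; optimal play is mixed.
D is strictly dominated by M, so General R never plays it.
C is strictly dominated by L (it gives General R strictly more in every row), so General C never plays it.
On the remaining 2×2 (U, M vs L, R):
Let General R play U with probability p. Expected payoff against L: (-9)p + 2(1−p) = −11p + 2; against R: 2p + (-6)(1−p) = 8p − 6.
Setting these equal: −11p + 2 = 8p − 6 ⇒ −19p = -8 ⇒ p = 8/19, and the value is (-11)·(8/19) + 2 = -50/19.
For General C: with q = P(L), equating U's and M's payoffs gives −11q + 2 = 8q − 6 ⇒ q = 8/19.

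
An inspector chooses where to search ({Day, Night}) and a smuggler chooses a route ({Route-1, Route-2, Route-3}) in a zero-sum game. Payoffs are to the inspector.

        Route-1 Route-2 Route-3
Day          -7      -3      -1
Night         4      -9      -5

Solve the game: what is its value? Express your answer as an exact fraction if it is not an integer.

-75/17

Row minima: Day → -7, Night → -9; maximin = -7.
Column maxima: Route-1 → 4, Route-2 → -3, Route-3 → -1; minimax = -3.
-7 ≠ -3, so there is no saddle point; optimal play is mixed.
Route-3 is strictly dominated by Route-2 (it gives the inspector strictly more in every row), so the smuggler never plays it.
On the remaining 2×2 (Day, Night vs Route-1, Route-2):
Let the inspector play Day with probability p. Expected payoff against Route-1: (-7)p + 4(1−p) = −11p + 4; against Route-2: (-3)p + (-9)(1−p) = 6p − 9.
Setting these equal: −11p + 4 = 6p − 9 ⇒ −17p = -13 ⇒ p = 13/17, and the value is (-11)·(13/17) + 4 = -75/17.
For the smuggler: with q = P(Route-1), equating Day's and Night's payoffs gives −4q − 3 = 13q − 9 ⇒ q = 6/17.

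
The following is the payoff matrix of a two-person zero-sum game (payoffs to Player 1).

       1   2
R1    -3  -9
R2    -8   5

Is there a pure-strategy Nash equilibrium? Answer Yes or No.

No

Row minima: R1 → -9, R2 → -8; maximin = -8.
Column maxima: 1 → -3, 2 → 5; minimax = -3.
-8 ≠ -3, so no pure-strategy equilibrium exists.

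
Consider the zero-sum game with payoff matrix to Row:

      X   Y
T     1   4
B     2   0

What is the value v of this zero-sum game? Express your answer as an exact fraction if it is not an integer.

Row minima: T → 1, B → 0; maximin = 1.
Column maxima: X → 2, Y → 4; minimax = 2.
1 ≠ 2, so there is no saddle point; optimal play is mixed.
Let Row play T with probability p. Expected payoff against X: 1p + 2(1−p) = −p + 2; against Y: 4p + 0(1−p) = 4p.
Setting these equal: −p + 2 = 4p ⇒ −5p = -2 ⇒ p = 2/5, and the value is (-1)·(2/5) + 2 = 8/5.
For Column: with q = P(X), equating T's and B's payoffs gives −3q + 4 = 2q ⇒ q = 4/5.

8/5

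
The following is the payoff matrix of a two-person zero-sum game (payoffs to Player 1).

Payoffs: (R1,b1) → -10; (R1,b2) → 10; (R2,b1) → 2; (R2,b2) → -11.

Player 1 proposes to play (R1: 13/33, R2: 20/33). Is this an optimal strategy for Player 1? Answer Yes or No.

Against b1 this mix gives (13/33)·(-10) + (20/33)·2 = -30/11.
Against b2 this mix gives (13/33)·10 + (20/33)·(-11) = -30/11.
All of Player 2's active replies (b1, b2) yield -30/11, and no column does worse for Player 1. The mix makes Player 2 indifferent and guarantees -30/11, so it is optimal.

Yes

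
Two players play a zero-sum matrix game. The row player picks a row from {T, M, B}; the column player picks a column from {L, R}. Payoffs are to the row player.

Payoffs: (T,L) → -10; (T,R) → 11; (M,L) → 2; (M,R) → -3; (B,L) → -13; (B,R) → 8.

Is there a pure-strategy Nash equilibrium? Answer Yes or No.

No

Row minima: T → -10, M → -3, B → -13; maximin = -3.
Column maxima: L → 2, R → 11; minimax = 2.
-3 ≠ 2, so no pure-strategy equilibrium exists.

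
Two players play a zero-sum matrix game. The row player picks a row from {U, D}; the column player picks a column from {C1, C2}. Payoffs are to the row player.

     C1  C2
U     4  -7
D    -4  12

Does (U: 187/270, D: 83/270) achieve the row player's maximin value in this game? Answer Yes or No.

No

Against C1 this mix gives (187/270)·4 + (83/270)·(-4) = 208/135.
Against C2 this mix gives (187/270)·(-7) + (83/270)·12 = -313/270.
The column player will play C2, holding the row player to -313/270. Shifting weight toward the row that does better against C2 would raise this floor (the equalizing mix achieves 20/27 against both C2 and C1), so the proposed strategy is not optimal.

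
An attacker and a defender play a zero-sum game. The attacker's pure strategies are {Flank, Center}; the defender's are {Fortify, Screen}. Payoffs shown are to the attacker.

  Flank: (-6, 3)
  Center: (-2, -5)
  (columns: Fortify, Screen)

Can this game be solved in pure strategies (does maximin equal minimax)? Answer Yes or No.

No

Row minima: Flank → -6, Center → -5; maximin = -5.
Column maxima: Fortify → -2, Screen → 3; minimax = -2.
-5 ≠ -2, so no pure-strategy equilibrium exists.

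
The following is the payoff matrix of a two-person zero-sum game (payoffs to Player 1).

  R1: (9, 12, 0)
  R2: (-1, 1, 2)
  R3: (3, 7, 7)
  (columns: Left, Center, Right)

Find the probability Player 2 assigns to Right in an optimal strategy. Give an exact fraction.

6/13

Row minima: R1 → 0, R2 → -1, R3 → 3; maximin = 3.
Column maxima: Left → 9, Center → 12, Right → 7; minimax = 7.
3 ≠ 7, so there is no saddle point; optimal play is mixed.
R2 is strictly dominated by R3, so Player 1 never plays it.
Center is strictly dominated by Left (it gives Player 1 strictly more in every row), so Player 2 never plays it.
On the remaining 2×2 (R1, R3 vs Left, Right):
Let Player 1 play R1 with probability p. Expected payoff against Left: 9p + 3(1−p) = 6p + 3; against Right: 0p + 7(1−p) = −7p + 7.
Setting these equal: 6p + 3 = −7p + 7 ⇒ 13p = 4 ⇒ p = 4/13, and the value is (6)·(4/13) + 3 = 63/13.
For Player 2: with q = P(Left), equating R1's and R3's payoffs gives 9q = −4q + 7 ⇒ q = 7/13.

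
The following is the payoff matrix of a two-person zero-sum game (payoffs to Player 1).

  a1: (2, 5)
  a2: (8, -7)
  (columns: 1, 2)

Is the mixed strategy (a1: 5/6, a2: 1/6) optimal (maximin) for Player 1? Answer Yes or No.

Yes

Against 1 this mix gives (5/6)·2 + (1/6)·8 = 3.
Against 2 this mix gives (5/6)·5 + (1/6)·(-7) = 3.
All of Player 2's active replies (1, 2) yield 3, and no column does worse for Player 1. The mix makes Player 2 indifferent and guarantees 3, so it is optimal.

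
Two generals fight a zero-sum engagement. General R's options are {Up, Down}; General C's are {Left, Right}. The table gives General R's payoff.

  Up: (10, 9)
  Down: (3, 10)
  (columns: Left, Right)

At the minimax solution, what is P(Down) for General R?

1/8

Row minima: Up → 9, Down → 3; maximin = 9.
Column maxima: Left → 10, Right → 10; minimax = 10.
9 ≠ 10, so there is no saddle point; optimal play is mixed.
Let General R play Up with probability p. Expected payoff against Left: 10p + 3(1−p) = 7p + 3; against Right: 9p + 10(1−p) = −p + 10.
Setting these equal: 7p + 3 = −p + 10 ⇒ 8p = 7 ⇒ p = 7/8, and the value is (7)·(7/8) + 3 = 73/8.
For General C: with q = P(Left), equating Up's and Down's payoffs gives q + 9 = −7q + 10 ⇒ q = 1/8.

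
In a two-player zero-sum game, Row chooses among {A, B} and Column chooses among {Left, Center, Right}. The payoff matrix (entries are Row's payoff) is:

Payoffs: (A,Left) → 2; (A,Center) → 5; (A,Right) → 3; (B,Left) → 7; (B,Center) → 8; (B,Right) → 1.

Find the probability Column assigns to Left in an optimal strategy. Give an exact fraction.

2/7

Row minima: A → 2, B → 1; maximin = 2.
Column maxima: Left → 7, Center → 8, Right → 3; minimax = 3.
2 ≠ 3, so there is no saddle point; optimal play is mixed.
Center is strictly dominated by Left (it gives Row strictly more in every row), so Column never plays it.
On the remaining 2×2 (A, B vs Left, Right):
Let Row play A with probability p. Expected payoff against Left: 2p + 7(1−p) = −5p + 7; against Right: 3p + 1(1−p) = 2p + 1.
Setting these equal: −5p + 7 = 2p + 1 ⇒ −7p = -6 ⇒ p = 6/7, and the value is (-5)·(6/7) + 7 = 19/7.
For Column: with q = P(Left), equating A's and B's payoffs gives −q + 3 = 6q + 1 ⇒ q = 2/7.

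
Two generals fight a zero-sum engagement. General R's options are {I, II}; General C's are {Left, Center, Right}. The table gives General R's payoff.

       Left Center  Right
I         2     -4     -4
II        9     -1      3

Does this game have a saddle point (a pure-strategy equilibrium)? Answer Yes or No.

Row minima: I → -4, II → -1; maximin = -1.
Column maxima: Left → 9, Center → -1, Right → 3; minimax = -1.
maximin = minimax = -1, so a saddle point exists.

Yes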